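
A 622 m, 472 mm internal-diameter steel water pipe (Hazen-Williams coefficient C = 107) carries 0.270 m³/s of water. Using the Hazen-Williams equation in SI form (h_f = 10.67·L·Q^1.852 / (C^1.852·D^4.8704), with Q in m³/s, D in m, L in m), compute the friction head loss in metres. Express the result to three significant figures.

h_f = 10.67·622·0.270^1.852 / (107^1.852·0.472^4.8704) = 3.967 m

h_f ≈ 3.97 m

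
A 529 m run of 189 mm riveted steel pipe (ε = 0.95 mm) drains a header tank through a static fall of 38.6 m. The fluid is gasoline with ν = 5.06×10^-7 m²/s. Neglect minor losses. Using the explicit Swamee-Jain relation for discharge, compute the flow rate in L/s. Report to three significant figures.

Q ≈ 83.6 L/s

Swamee-Jain (Type II): Q = -0.965·√(gD⁵h_f/L)·ln[ε/(3.7D) + √(3.17ν²L/(gD³h_f))]
√(gD⁵h_f/L) = √(9.81·0.189⁵·38.6/529) = 0.01314
ε/(3.7D) = 0.00136; √(3.17ν²L/(gD³h_f)) = 1.30×10^-5
Q = -0.965·0.01314·ln(0.001371) = 0.08358 m³/s
Check: V = 2.98 m/s, Re = 1.11×10^6, f = 0.03056, h_f = 38.7 m ≈ 38.6 m ✓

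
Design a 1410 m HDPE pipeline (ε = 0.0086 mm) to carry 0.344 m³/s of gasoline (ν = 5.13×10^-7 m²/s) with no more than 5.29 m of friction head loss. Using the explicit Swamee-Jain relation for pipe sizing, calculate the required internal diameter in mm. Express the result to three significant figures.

Swamee-Jain (Type III): D = 0.66·[ε^1.25·(LQ²/(gh_f))^4.75 + ν·Q^9.4·(L/(gh_f))^5.2]^0.04
LQ²/(gh_f) = 3.215; L/(gh_f) = 27.17
Term 1 = ε^1.25·(…)^4.75 = 1.20×10^-4; Term 2 = ν·Q^9.4·(…)^5.2 = 6.47×10^-4
D = 0.66·(1.20×10^-4 + 6.47×10^-4)^0.04 = 0.4954 m = 495 mm
Check: V = 1.78 m/s, Re = 1.72×10^6, f = 0.01118, h_f = 5.17 m ≈ 5.29 m ✓

D ≈ 495 mm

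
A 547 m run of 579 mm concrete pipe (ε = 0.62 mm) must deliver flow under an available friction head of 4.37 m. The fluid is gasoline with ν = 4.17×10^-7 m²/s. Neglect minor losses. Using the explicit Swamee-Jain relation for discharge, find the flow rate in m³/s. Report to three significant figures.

Q ≈ 0.560 m³/s

Swamee-Jain (Type II): Q = -0.965·√(gD⁵h_f/L)·ln[ε/(3.7D) + √(3.17ν²L/(gD³h_f))]
√(gD⁵h_f/L) = √(9.81·0.579⁵·4.37/547) = 0.07141
ε/(3.7D) = 2.89×10^-4; √(3.17ν²L/(gD³h_f)) = 6.02×10^-6
Q = -0.965·0.07141·ln(2.954×10^-4) = 0.5601 m³/s
Check: V = 2.13 m/s, Re = 2.95×10^6, f = 0.02011, h_f = 4.38 m ≈ 4.37 m ✓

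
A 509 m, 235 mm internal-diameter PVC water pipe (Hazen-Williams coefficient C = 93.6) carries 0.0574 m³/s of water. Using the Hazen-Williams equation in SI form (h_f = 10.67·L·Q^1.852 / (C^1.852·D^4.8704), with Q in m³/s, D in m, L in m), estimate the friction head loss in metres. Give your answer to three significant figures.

h_f ≈ 7.06 m

h_f = 10.67·509·0.0574^1.852 / (93.6^1.852·0.235^4.8704) = 7.059 m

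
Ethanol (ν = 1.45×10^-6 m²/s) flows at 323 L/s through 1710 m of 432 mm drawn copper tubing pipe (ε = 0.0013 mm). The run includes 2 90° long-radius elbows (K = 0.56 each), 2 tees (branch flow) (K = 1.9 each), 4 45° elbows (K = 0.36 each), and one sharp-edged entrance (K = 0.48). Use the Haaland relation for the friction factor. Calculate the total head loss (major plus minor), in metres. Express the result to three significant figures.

V = 4Q/(πD²) = 2.204 m/s; V²/2g = 0.2475 m
Re = 6.57×10^5, ε/D = 3.01×10^-6 → f = 0.01249 (Haaland)
Major: h_f = f(L/D)·V²/2g = 0.01249·3958·0.2475 = 12.24 m
Minor: ΣK = 6.84; h_m = ΣK·V²/2g = 1.693 m
Total H_L = 12.24 + 1.693 = 13.93 m

H_L ≈ 13.9 m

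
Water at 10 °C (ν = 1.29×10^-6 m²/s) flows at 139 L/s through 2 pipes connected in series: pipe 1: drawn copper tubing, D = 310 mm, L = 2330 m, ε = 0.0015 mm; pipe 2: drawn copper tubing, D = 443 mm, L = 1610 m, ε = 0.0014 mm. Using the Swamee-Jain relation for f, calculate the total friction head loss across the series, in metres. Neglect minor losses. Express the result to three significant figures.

H ≈ 19.6 m

Pipe 1: V = 1.842 m/s, Re = 4.43×10^5, ε/D = 4.84×10^-6, f = 0.01345, h_1 = f(L/D)V²/2g = 17.48 m
Pipe 2: V = 0.9018 m/s, Re = 3.10×10^5, ε/D = 3.16×10^-6, f = 0.01433, h_2 = f(L/D)V²/2g = 2.158 m
Series → Q common, losses add: H = Σh = 19.64 m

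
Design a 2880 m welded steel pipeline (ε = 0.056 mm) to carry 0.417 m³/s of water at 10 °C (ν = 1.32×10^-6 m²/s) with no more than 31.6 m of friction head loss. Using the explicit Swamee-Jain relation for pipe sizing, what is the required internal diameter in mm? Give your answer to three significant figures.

D ≈ 454 mm

Swamee-Jain (Type III): D = 0.66·[ε^1.25·(LQ²/(gh_f))^4.75 + ν·Q^9.4·(L/(gh_f))^5.2]^0.04
LQ²/(gh_f) = 1.616; L/(gh_f) = 9.290
Term 1 = ε^1.25·(…)^4.75 = 4.73×10^-5; Term 2 = ν·Q^9.4·(…)^5.2 = 3.83×10^-5
D = 0.66·(4.73×10^-5 + 3.83×10^-5)^0.04 = 0.4538 m = 454 mm
Check: V = 2.58 m/s, Re = 8.86×10^5, f = 0.01397, h_f = 30.0 m ≈ 31.6 m ✓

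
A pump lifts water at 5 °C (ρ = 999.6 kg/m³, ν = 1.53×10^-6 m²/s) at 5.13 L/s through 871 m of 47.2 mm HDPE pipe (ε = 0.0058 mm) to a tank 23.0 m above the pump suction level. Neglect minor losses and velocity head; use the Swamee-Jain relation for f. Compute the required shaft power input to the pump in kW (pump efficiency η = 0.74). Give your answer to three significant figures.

V = 4Q/(πD²) = 2.932 m/s; Re = 9.04×10^4; ε/D = 1.23×10^-4; f = 0.01892
h_f = f(L/D)V²/2g = 153.0 m
Total head H = z + h_f = 23.0 + 153.0 = 176.0 m
P_hyd = ρgQH = 999.6·9.81·0.00513·176.0 = 8.853 kW
P_shaft = P_hyd/η = 8.853/0.74 = 11.96 kW

P_shaft ≈ 12.0 kW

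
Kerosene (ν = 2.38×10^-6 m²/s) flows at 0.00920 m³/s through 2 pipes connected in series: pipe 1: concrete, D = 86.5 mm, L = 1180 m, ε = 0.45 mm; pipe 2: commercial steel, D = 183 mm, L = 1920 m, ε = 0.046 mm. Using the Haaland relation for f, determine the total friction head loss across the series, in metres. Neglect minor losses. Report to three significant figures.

H ≈ 56.5 m

Pipe 1: V = 1.566 m/s, Re = 5.69×10^4, ε/D = 0.00520, f = 0.03223, h_1 = f(L/D)V²/2g = 54.92 m
Pipe 2: V = 0.3498 m/s, Re = 2.69×10^4, ε/D = 2.51×10^-4, f = 0.02446, h_2 = f(L/D)V²/2g = 1.600 m
Series → Q common, losses add: H = Σh = 56.52 m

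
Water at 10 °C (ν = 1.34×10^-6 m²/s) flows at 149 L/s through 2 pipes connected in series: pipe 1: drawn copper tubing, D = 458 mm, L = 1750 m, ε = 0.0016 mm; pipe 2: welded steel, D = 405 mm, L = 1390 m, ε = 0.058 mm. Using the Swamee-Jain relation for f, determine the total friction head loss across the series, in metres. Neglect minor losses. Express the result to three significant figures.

Pipe 1: V = 0.9044 m/s, Re = 3.09×10^5, ε/D = 3.49×10^-6, f = 0.01434, h_1 = f(L/D)V²/2g = 2.284 m
Pipe 2: V = 1.157 m/s, Re = 3.50×10^5, ε/D = 1.43×10^-4, f = 0.01554, h_2 = f(L/D)V²/2g = 3.637 m
Series → Q common, losses add: H = Σh = 5.920 m

H ≈ 5.92 m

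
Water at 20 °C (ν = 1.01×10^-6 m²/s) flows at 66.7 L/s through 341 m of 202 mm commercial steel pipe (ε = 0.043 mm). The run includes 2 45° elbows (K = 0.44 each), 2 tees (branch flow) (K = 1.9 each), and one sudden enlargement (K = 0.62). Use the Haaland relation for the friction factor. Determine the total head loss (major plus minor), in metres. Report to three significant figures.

V = 4Q/(πD²) = 2.081 m/s; V²/2g = 0.2208 m
Re = 4.16×10^5, ε/D = 2.13×10^-4 → f = 0.01565 (Haaland)
Major: h_f = f(L/D)·V²/2g = 0.01565·1688·0.2208 = 5.833 m
Minor: ΣK = 5.30; h_m = ΣK·V²/2g = 1.170 m
Total H_L = 5.833 + 1.170 = 7.003 m

H_L ≈ 7.00 m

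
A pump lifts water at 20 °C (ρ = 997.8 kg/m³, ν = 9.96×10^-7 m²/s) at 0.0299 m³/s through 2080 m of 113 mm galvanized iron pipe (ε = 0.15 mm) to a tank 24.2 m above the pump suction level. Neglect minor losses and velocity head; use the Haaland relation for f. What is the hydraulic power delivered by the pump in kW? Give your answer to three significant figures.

P_hyd ≈ 60.1 kW

V = 4Q/(πD²) = 2.981 m/s; Re = 3.38×10^5; ε/D = 0.00133; f = 0.02173
h_f = f(L/D)V²/2g = 181.2 m
Total head H = z + h_f = 24.2 + 181.2 = 205.4 m
P_hyd = ρgQH = 997.8·9.81·0.0299·205.4 = 60.12 kW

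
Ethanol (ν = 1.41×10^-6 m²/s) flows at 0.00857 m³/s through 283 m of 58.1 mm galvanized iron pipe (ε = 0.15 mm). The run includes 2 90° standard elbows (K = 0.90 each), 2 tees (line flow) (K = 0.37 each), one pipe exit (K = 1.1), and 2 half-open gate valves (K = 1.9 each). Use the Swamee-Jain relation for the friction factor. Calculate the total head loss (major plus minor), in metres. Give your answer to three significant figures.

H_L ≈ 72.5 m

V = 4Q/(πD²) = 3.233 m/s; V²/2g = 0.5326 m
Re = 1.33×10^5, ε/D = 0.00258 → f = 0.02641 (Swamee-Jain)
Major: h_f = f(L/D)·V²/2g = 0.02641·4871·0.5326 = 68.51 m
Minor: ΣK = 7.44; h_m = ΣK·V²/2g = 3.962 m
Total H_L = 68.51 + 3.962 = 72.47 m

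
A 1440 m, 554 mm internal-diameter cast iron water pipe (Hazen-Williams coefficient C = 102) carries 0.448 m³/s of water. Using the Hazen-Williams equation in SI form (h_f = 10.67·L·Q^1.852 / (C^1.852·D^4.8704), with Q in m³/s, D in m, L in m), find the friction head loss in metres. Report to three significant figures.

h_f ≈ 11.7 m

h_f = 10.67·1440·0.448^1.852 / (102^1.852·0.554^4.8704) = 11.75 m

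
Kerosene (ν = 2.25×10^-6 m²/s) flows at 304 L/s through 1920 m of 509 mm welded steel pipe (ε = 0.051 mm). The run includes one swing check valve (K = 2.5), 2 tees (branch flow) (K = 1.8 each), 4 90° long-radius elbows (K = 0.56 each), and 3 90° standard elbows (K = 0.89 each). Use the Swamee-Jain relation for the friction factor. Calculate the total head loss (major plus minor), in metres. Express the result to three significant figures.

H_L ≈ 7.77 m

V = 4Q/(πD²) = 1.494 m/s; V²/2g = 0.1138 m
Re = 3.38×10^5, ε/D = 1.00×10^-4 → f = 0.01519 (Swamee-Jain)
Major: h_f = f(L/D)·V²/2g = 0.01519·3772·0.1138 = 6.519 m
Minor: ΣK = 11.0; h_m = ΣK·V²/2g = 1.253 m
Total H_L = 6.519 + 1.253 = 7.771 m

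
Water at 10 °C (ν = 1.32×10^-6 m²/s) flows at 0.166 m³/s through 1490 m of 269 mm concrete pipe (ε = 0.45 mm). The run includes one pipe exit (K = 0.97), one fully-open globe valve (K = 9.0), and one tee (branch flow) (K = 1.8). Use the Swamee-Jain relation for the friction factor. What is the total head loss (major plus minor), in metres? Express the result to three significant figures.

H_L ≈ 60.0 m

V = 4Q/(πD²) = 2.921 m/s; V²/2g = 0.4348 m
Re = 5.95×10^5, ε/D = 0.00167 → f = 0.02280 (Swamee-Jain)
Major: h_f = f(L/D)·V²/2g = 0.02280·5539·0.4348 = 54.92 m
Minor: ΣK = 11.8; h_m = ΣK·V²/2g = 5.118 m
Total H_L = 54.92 + 5.118 = 60.04 m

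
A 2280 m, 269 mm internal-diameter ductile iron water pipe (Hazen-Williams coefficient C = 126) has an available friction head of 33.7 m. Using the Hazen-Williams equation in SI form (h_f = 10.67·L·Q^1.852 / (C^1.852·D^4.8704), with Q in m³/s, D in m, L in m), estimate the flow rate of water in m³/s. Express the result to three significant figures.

Rearranging: Q = [h_f·C^1.852·D^4.8704 / (10.67·L)]^(1/1.852)
Q = [33.7·126^1.852·0.269^4.8704 / (10.67·2280)]^0.540 = 0.1141 m³/s

Q ≈ 0.114 m³/s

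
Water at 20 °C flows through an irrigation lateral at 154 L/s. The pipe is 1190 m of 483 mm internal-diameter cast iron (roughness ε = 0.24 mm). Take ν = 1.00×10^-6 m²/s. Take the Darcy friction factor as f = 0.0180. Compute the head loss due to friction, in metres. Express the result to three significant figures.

h_f ≈ 1.60 m

V = 4Q/(πD²) = 4·0.154/(π·0.483²) = 0.8405 m/s
h_f = f(L/D)V²/(2g) = 0.01800·(1190/0.483)·0.8405²/(2·9.81) = 1.597 m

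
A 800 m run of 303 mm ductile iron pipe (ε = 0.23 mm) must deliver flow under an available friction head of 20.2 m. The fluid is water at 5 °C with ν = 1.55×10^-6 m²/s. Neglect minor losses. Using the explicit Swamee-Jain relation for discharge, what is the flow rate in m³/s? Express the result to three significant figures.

Q ≈ 0.202 m³/s

Swamee-Jain (Type II): Q = -0.965·√(gD⁵h_f/L)·ln[ε/(3.7D) + √(3.17ν²L/(gD³h_f))]
√(gD⁵h_f/L) = √(9.81·0.303⁵·20.2/800) = 0.02515
ε/(3.7D) = 2.05×10^-4; √(3.17ν²L/(gD³h_f)) = 3.32×10^-5
Q = -0.965·0.02515·ln(2.384×10^-4) = 0.2025 m³/s
Check: V = 2.81 m/s, Re = 5.49×10^5, f = 0.01916, h_f = 20.3 m ≈ 20.2 m ✓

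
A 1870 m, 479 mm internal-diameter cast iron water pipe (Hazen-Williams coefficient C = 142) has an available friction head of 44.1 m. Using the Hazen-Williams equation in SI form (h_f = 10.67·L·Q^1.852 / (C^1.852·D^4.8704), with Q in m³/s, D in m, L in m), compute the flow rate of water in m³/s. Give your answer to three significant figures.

Rearranging: Q = [h_f·C^1.852·D^4.8704 / (10.67·L)]^(1/1.852)
Q = [44.1·142^1.852·0.479^4.8704 / (10.67·1870)]^0.540 = 0.7546 m³/s

Q ≈ 0.755 m³/s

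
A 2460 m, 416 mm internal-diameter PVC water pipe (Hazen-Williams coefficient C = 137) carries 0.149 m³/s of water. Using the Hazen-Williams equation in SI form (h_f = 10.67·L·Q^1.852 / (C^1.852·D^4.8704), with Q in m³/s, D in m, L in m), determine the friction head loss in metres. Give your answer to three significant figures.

h_f ≈ 6.11 m

h_f = 10.67·2460·0.149^1.852 / (137^1.852·0.416^4.8704) = 6.107 m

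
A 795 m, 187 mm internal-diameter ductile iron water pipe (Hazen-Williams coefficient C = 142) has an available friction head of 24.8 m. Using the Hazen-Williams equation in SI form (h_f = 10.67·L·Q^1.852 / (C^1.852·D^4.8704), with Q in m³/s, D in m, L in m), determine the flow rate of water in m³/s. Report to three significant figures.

Rearranging: Q = [h_f·C^1.852·D^4.8704 / (10.67·L)]^(1/1.852)
Q = [24.8·142^1.852·0.187^4.8704 / (10.67·795)]^0.540 = 0.07397 m³/s

Q ≈ 0.0740 m³/s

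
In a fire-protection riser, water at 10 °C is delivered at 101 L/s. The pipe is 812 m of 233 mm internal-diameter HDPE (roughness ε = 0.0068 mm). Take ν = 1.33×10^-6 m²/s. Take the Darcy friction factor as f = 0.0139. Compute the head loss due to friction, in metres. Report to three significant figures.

h_f ≈ 13.9 m

V = 4Q/(πD²) = 4·0.101/(π·0.233²) = 2.369 m/s
h_f = f(L/D)V²/(2g) = 0.01390·(812/0.233)·2.369²/(2·9.81) = 13.85 m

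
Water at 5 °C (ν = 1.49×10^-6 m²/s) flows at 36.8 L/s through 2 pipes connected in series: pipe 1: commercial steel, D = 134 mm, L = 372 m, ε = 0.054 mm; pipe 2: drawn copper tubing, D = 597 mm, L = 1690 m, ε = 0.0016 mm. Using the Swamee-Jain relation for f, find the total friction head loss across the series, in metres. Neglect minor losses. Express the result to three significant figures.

H ≈ 17.5 m

Pipe 1: V = 2.609 m/s, Re = 2.35×10^5, ε/D = 4.03×10^-4, f = 0.01812, h_1 = f(L/D)V²/2g = 17.46 m
Pipe 2: V = 0.1315 m/s, Re = 5.27×10^4, ε/D = 2.68×10^-6, f = 0.02053, h_2 = f(L/D)V²/2g = 0.05120 m
Series → Q common, losses add: H = Σh = 17.51 m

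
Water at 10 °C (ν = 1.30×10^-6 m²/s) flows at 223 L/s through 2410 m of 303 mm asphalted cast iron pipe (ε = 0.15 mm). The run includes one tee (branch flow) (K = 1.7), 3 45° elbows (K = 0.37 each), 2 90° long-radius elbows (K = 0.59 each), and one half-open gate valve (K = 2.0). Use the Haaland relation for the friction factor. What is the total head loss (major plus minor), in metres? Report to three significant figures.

V = 4Q/(πD²) = 3.093 m/s; V²/2g = 0.4875 m
Re = 7.21×10^5, ε/D = 4.95×10^-4 → f = 0.01730 (Haaland)
Major: h_f = f(L/D)·V²/2g = 0.01730·7954·0.4875 = 67.08 m
Minor: ΣK = 5.99; h_m = ΣK·V²/2g = 2.920 m
Total H_L = 67.08 + 2.920 = 70.00 m

H_L ≈ 70.0 m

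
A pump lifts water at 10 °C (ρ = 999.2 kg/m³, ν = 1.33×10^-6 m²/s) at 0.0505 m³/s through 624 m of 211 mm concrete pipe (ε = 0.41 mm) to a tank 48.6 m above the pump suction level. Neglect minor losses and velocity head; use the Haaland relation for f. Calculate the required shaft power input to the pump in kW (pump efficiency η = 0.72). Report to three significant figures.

P_shaft ≈ 38.6 kW

V = 4Q/(πD²) = 1.444 m/s; Re = 2.29×10^5; ε/D = 0.00194; f = 0.02399
h_f = f(L/D)V²/2g = 7.543 m
Total head H = z + h_f = 48.6 + 7.543 = 56.14 m
P_hyd = ρgQH = 999.2·9.81·0.0505·56.14 = 27.79 kW
P_shaft = P_hyd/η = 27.79/0.72 = 38.60 kW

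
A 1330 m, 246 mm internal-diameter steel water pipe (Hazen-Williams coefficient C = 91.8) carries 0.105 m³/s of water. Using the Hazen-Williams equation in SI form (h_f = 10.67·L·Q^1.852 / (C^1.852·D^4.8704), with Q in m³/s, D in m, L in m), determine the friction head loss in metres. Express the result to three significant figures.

h_f ≈ 46.8 m

h_f = 10.67·1330·0.105^1.852 / (91.8^1.852·0.246^4.8704) = 46.82 m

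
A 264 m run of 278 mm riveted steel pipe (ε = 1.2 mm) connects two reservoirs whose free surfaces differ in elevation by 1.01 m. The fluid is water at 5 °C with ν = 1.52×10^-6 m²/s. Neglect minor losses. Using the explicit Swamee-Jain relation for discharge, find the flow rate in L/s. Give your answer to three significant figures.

Q ≈ 50.8 L/s

Swamee-Jain (Type II): Q = -0.965·√(gD⁵h_f/L)·ln[ε/(3.7D) + √(3.17ν²L/(gD³h_f))]
√(gD⁵h_f/L) = √(9.81·0.278⁵·1.01/264) = 0.007894
ε/(3.7D) = 0.00117; √(3.17ν²L/(gD³h_f)) = 9.53×10^-5
Q = -0.965·0.007894·ln(0.001262) = 0.05085 m³/s
Check: V = 0.838 m/s, Re = 1.53×10^5, f = 0.02995, h_f = 1.02 m ≈ 1.01 m ✓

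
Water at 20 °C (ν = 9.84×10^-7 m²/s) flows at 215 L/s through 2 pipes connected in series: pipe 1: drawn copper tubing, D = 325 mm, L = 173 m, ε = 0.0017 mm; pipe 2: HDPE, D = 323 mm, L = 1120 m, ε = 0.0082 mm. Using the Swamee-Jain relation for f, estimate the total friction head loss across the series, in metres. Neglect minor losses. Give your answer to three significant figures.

H ≈ 17.3 m

Pipe 1: V = 2.592 m/s, Re = 8.56×10^5, ε/D = 5.23×10^-6, f = 0.01204, h_1 = f(L/D)V²/2g = 2.193 m
Pipe 2: V = 2.624 m/s, Re = 8.61×10^5, ε/D = 2.54×10^-5, f = 0.01245, h_2 = f(L/D)V²/2g = 15.15 m
Series → Q common, losses add: H = Σh = 17.34 m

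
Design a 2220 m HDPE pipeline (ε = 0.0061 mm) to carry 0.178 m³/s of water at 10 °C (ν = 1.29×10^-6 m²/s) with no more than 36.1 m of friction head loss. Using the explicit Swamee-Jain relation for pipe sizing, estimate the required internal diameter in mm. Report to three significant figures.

D ≈ 295 mm

Swamee-Jain (Type III): D = 0.66·[ε^1.25·(LQ²/(gh_f))^4.75 + ν·Q^9.4·(L/(gh_f))^5.2]^0.04
LQ²/(gh_f) = 0.1986; L/(gh_f) = 6.269
Term 1 = ε^1.25·(…)^4.75 = 1.40×10^-10; Term 2 = ν·Q^9.4·(…)^5.2 = 1.62×10^-9
D = 0.66·(1.40×10^-10 + 1.62×10^-9)^0.04 = 0.2947 m = 295 mm
Check: V = 2.61 m/s, Re = 5.96×10^5, f = 0.01305, h_f = 34.1 m ≈ 36.1 m ✓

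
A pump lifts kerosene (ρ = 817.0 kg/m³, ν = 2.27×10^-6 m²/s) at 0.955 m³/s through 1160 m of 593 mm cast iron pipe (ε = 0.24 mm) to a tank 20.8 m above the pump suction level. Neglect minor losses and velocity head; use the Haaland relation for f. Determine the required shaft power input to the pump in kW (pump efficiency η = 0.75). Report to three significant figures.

V = 4Q/(πD²) = 3.458 m/s; Re = 9.03×10^5; ε/D = 4.05×10^-4; f = 0.01653
h_f = f(L/D)V²/2g = 19.71 m
Total head H = z + h_f = 20.8 + 19.71 = 40.51 m
P_hyd = ρgQH = 817.0·9.81·0.955·40.51 = 310.0 kW
P_shaft = P_hyd/η = 310.0/0.75 = 413.4 kW

P_shaft ≈ 413 kW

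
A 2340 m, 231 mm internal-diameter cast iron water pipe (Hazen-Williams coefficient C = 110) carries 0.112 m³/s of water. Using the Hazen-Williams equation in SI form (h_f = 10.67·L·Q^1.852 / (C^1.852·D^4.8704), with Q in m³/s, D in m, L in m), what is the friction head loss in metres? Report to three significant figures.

h_f = 10.67·2340·0.112^1.852 / (110^1.852·0.231^4.8704) = 90.23 m

h_f ≈ 90.2 m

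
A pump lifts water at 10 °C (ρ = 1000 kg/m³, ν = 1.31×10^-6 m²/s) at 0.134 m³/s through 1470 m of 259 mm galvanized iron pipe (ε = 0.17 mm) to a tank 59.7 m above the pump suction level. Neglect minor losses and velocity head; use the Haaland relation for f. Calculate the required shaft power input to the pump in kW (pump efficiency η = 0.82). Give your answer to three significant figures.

P_shaft ≈ 151 kW

V = 4Q/(πD²) = 2.543 m/s; Re = 5.03×10^5; ε/D = 6.56×10^-4; f = 0.01850
h_f = f(L/D)V²/2g = 34.62 m
Total head H = z + h_f = 59.7 + 34.62 = 94.32 m
P_hyd = ρgQH = 1000·9.81·0.134·94.32 = 124.0 kW
P_shaft = P_hyd/η = 124.0/0.82 = 151.2 kW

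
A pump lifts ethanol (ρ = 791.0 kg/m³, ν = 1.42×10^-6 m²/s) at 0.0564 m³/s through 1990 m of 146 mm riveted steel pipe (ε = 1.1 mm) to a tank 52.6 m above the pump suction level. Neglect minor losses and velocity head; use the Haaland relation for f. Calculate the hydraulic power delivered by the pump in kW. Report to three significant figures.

V = 4Q/(πD²) = 3.369 m/s; Re = 3.46×10^5; ε/D = 0.00753; f = 0.03478
h_f = f(L/D)V²/2g = 274.2 m
Total head H = z + h_f = 52.6 + 274.2 = 326.8 m
P_hyd = ρgQH = 791.0·9.81·0.0564·326.8 = 143.0 kW

P_hyd ≈ 143 kW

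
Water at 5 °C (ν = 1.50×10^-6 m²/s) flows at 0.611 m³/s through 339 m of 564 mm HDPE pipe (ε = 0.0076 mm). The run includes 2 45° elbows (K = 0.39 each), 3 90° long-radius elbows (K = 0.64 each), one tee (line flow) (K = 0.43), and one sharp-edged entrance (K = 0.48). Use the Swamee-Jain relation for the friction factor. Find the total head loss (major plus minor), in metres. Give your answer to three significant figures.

H_L ≈ 3.31 m

V = 4Q/(πD²) = 2.446 m/s; V²/2g = 0.3049 m
Re = 9.20×10^5, ε/D = 1.35×10^-5 → f = 0.01208 (Swamee-Jain)
Major: h_f = f(L/D)·V²/2g = 0.01208·601.1·0.3049 = 2.214 m
Minor: ΣK = 3.61; h_m = ΣK·V²/2g = 1.101 m
Total H_L = 2.214 + 1.101 = 3.315 m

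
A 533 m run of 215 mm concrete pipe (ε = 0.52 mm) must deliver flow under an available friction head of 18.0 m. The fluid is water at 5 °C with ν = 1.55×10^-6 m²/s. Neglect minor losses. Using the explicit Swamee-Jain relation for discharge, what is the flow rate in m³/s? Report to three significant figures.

Swamee-Jain (Type II): Q = -0.965·√(gD⁵h_f/L)·ln[ε/(3.7D) + √(3.17ν²L/(gD³h_f))]
√(gD⁵h_f/L) = √(9.81·0.215⁵·18.0/533) = 0.01234
ε/(3.7D) = 6.54×10^-4; √(3.17ν²L/(gD³h_f)) = 4.81×10^-5
Q = -0.965·0.01234·ln(7.018×10^-4) = 0.08645 m³/s
Check: V = 2.38 m/s, Re = 3.30×10^5, f = 0.02527, h_f = 18.1 m ≈ 18.0 m ✓

Q ≈ 0.0865 m³/s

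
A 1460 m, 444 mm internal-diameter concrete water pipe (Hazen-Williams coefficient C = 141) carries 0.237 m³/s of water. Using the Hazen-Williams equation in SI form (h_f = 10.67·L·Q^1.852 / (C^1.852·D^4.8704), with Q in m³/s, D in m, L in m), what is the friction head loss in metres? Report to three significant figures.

h_f ≈ 5.91 m

h_f = 10.67·1460·0.237^1.852 / (141^1.852·0.444^4.8704) = 5.910 m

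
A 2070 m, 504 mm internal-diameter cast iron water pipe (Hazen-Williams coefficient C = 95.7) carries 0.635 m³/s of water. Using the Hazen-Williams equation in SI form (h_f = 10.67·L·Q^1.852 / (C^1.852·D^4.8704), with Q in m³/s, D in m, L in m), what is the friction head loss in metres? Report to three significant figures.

h_f ≈ 57.5 m

h_f = 10.67·2070·0.635^1.852 / (95.7^1.852·0.504^4.8704) = 57.48 m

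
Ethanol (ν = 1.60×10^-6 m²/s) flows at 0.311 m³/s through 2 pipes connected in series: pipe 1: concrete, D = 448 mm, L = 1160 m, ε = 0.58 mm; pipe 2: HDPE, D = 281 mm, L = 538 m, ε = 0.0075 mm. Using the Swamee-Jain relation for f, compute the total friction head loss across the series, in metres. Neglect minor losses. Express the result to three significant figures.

Pipe 1: V = 1.973 m/s, Re = 5.52×10^5, ε/D = 0.00129, f = 0.02150, h_1 = f(L/D)V²/2g = 11.04 m
Pipe 2: V = 5.015 m/s, Re = 8.81×10^5, ε/D = 2.67×10^-5, f = 0.01244, h_2 = f(L/D)V²/2g = 30.52 m
Series → Q common, losses add: H = Σh = 41.56 m

H ≈ 41.6 m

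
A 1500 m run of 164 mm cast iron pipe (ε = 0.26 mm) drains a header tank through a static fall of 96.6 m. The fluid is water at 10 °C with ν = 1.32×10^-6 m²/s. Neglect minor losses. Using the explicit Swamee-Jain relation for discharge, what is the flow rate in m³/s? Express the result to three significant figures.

Q ≈ 0.0640 m³/s

Swamee-Jain (Type II): Q = -0.965·√(gD⁵h_f/L)·ln[ε/(3.7D) + √(3.17ν²L/(gD³h_f))]
√(gD⁵h_f/L) = √(9.81·0.164⁵·96.6/1500) = 0.008657
ε/(3.7D) = 4.28×10^-4; √(3.17ν²L/(gD³h_f)) = 4.45×10^-5
Q = -0.965·0.008657·ln(4.730×10^-4) = 0.06396 m³/s
Check: V = 3.03 m/s, Re = 3.76×10^5, f = 0.02274, h_f = 97.2 m ≈ 96.6 m ✓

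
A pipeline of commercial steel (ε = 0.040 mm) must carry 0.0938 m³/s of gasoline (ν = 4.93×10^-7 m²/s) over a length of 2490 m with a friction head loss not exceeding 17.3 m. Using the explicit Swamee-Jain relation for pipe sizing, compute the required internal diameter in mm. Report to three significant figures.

Swamee-Jain (Type III): D = 0.66·[ε^1.25·(LQ²/(gh_f))^4.75 + ν·Q^9.4·(L/(gh_f))^5.2]^0.04
LQ²/(gh_f) = 0.1291; L/(gh_f) = 14.67
Term 1 = ε^1.25·(…)^4.75 = 1.90×10^-10; Term 2 = ν·Q^9.4·(…)^5.2 = 1.25×10^-10
D = 0.66·(1.90×10^-10 + 1.25×10^-10)^0.04 = 0.2751 m = 275 mm
Check: V = 1.58 m/s, Re = 8.81×10^5, f = 0.01426, h_f = 16.4 m ≈ 17.3 m ✓

D ≈ 275 mm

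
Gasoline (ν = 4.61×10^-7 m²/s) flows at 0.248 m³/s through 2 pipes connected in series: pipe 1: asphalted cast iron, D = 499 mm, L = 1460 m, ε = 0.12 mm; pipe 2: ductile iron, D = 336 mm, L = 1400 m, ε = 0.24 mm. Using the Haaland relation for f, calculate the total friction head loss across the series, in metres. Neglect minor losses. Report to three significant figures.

H ≈ 34.0 m

Pipe 1: V = 1.268 m/s, Re = 1.37×10^6, ε/D = 2.40×10^-4, f = 0.01484, h_1 = f(L/D)V²/2g = 3.559 m
Pipe 2: V = 2.797 m/s, Re = 2.04×10^6, ε/D = 7.14×10^-4, f = 0.01833, h_2 = f(L/D)V²/2g = 30.45 m
Series → Q common, losses add: H = Σh = 34.01 m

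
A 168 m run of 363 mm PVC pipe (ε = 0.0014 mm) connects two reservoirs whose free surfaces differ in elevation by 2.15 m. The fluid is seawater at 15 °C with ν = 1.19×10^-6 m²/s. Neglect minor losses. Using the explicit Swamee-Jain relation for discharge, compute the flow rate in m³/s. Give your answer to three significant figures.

Q ≈ 0.284 m³/s

Swamee-Jain (Type II): Q = -0.965·√(gD⁵h_f/L)·ln[ε/(3.7D) + √(3.17ν²L/(gD³h_f))]
√(gD⁵h_f/L) = √(9.81·0.363⁵·2.15/168) = 0.02813
ε/(3.7D) = 1.04×10^-6; √(3.17ν²L/(gD³h_f)) = 2.73×10^-5
Q = -0.965·0.02813·ln(2.838×10^-5) = 0.2842 m³/s
Check: V = 2.75 m/s, Re = 8.38×10^5, f = 0.01205, h_f = 2.14 m ≈ 2.15 m ✓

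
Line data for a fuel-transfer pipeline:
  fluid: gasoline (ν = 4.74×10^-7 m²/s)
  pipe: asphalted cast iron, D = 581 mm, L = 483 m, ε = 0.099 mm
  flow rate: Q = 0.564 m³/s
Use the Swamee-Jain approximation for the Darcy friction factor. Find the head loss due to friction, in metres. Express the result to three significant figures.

V = 4Q/(πD²) = 4·0.564/(π·0.581²) = 2.127 m/s
Re = VD/ν = 2.127·0.581/4.74×10^-7 = 2.61×10^6 → turbulent
ε/D = 0.099/581 = 1.70×10^-4
Swamee-Jain: f = 0.01381
h_f = f(L/D)V²/(2g) = 0.01381·(483/0.581)·2.127²/(2·9.81) = 2.649 m

h_f ≈ 2.65 m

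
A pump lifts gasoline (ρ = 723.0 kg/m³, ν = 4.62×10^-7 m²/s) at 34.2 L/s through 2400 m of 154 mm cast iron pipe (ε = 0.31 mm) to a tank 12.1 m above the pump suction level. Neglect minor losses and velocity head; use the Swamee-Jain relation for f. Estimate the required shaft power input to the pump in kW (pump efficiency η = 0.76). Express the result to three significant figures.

P_shaft ≈ 24.3 kW

V = 4Q/(πD²) = 1.836 m/s; Re = 6.12×10^5; ε/D = 0.00201; f = 0.02386
h_f = f(L/D)V²/2g = 63.90 m
Total head H = z + h_f = 12.1 + 63.90 = 76.00 m
P_hyd = ρgQH = 723.0·9.81·0.0342·76.00 = 18.43 kW
P_shaft = P_hyd/η = 18.43/0.76 = 24.26 kW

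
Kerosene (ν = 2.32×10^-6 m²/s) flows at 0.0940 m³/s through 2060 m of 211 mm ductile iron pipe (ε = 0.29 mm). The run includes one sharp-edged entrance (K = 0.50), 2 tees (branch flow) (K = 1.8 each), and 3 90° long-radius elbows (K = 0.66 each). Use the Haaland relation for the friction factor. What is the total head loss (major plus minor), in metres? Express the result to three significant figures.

V = 4Q/(πD²) = 2.688 m/s; V²/2g = 0.3683 m
Re = 2.44×10^5, ε/D = 0.00137 → f = 0.02212 (Haaland)
Major: h_f = f(L/D)·V²/2g = 0.02212·9763·0.3683 = 79.56 m
Minor: ΣK = 6.08; h_m = ΣK·V²/2g = 2.239 m
Total H_L = 79.56 + 2.239 = 81.80 m

H_L ≈ 81.8 m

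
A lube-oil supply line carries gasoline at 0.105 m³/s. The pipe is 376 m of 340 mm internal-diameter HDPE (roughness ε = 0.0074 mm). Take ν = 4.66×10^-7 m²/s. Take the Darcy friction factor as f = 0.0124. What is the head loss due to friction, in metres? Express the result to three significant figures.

h_f ≈ 0.935 m

V = 4Q/(πD²) = 4·0.105/(π·0.340²) = 1.156 m/s
h_f = f(L/D)V²/(2g) = 0.01240·(376/0.340)·1.156²/(2·9.81) = 0.9348 m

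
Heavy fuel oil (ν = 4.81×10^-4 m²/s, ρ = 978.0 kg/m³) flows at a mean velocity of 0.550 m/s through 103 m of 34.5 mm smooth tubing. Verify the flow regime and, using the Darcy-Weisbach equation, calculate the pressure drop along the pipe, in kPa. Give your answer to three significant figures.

Re = VD/ν = 0.550·0.03450/4.81×10^-4 = 39.4 → laminar (Re < 2300)
f = 64/Re = 1.622
h_f = f(L/D)V²/(2g) = 1.622·(103/0.03450)·0.550²/(2·9.81) = 74.68 m
Δp = ρg·h_f = 978.0·9.81·74.68 = 716.5 kPa

Δp ≈ 716 kPa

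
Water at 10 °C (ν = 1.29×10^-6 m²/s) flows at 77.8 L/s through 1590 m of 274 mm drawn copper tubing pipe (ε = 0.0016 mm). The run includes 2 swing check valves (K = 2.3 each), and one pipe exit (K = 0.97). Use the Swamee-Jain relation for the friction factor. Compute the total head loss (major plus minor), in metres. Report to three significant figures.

V = 4Q/(πD²) = 1.319 m/s; V²/2g = 0.08873 m
Re = 2.80×10^5, ε/D = 5.84×10^-6 → f = 0.01463 (Swamee-Jain)
Major: h_f = f(L/D)·V²/2g = 0.01463·5803·0.08873 = 7.531 m
Minor: ΣK = 5.57; h_m = ΣK·V²/2g = 0.4942 m
Total H_L = 7.531 + 0.4942 = 8.025 m

H_L ≈ 8.02 m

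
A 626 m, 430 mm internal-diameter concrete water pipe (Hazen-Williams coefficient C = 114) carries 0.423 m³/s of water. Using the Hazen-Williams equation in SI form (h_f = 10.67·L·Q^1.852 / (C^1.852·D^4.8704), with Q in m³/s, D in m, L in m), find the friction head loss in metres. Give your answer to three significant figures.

h_f = 10.67·626·0.423^1.852 / (114^1.852·0.430^4.8704) = 12.84 m

h_f ≈ 12.8 m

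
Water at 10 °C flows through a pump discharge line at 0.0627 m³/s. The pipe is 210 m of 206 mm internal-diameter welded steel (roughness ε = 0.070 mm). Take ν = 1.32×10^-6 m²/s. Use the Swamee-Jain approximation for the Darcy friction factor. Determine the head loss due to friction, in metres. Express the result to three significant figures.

h_f ≈ 3.19 m

V = 4Q/(πD²) = 4·0.0627/(π·0.206²) = 1.881 m/s
Re = VD/ν = 1.881·0.206/1.32×10^-6 = 2.94×10^5 → turbulent
ε/D = 0.070/206 = 3.40×10^-4
Swamee-Jain: f = 0.01737
h_f = f(L/D)V²/(2g) = 0.01737·(210/0.206)·1.881²/(2·9.81) = 3.194 m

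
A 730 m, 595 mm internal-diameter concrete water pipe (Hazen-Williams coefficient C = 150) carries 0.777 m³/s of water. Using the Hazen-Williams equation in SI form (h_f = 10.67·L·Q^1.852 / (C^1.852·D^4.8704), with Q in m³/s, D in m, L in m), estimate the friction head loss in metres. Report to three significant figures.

h_f = 10.67·730·0.777^1.852 / (150^1.852·0.595^4.8704) = 5.710 m

h_f ≈ 5.71 m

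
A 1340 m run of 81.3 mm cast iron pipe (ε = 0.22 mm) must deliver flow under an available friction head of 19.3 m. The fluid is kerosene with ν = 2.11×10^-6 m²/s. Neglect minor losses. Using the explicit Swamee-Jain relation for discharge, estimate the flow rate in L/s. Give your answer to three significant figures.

Q ≈ 4.62 L/s

Swamee-Jain (Type II): Q = -0.965·√(gD⁵h_f/L)·ln[ε/(3.7D) + √(3.17ν²L/(gD³h_f))]
√(gD⁵h_f/L) = √(9.81·0.0813⁵·19.3/1340) = 7.084×10^-4
ε/(3.7D) = 7.31×10^-4; √(3.17ν²L/(gD³h_f)) = 4.31×10^-4
Q = -0.965·7.084×10^-4·ln(0.001162) = 0.004619 m³/s
Check: V = 0.890 m/s, Re = 3.43×10^4, f = 0.02936, h_f = 19.5 m ≈ 19.3 m ✓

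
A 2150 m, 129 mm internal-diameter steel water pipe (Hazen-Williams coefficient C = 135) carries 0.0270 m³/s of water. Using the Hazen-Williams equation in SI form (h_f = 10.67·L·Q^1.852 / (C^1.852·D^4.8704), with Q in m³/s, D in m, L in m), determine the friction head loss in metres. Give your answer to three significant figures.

h_f = 10.67·2150·0.0270^1.852 / (135^1.852·0.129^4.8704) = 69.49 m

h_f ≈ 69.5 m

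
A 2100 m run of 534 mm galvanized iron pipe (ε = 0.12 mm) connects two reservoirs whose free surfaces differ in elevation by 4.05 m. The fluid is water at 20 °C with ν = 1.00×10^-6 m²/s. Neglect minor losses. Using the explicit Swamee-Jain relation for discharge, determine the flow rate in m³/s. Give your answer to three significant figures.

Swamee-Jain (Type II): Q = -0.965·√(gD⁵h_f/L)·ln[ε/(3.7D) + √(3.17ν²L/(gD³h_f))]
√(gD⁵h_f/L) = √(9.81·0.534⁵·4.05/2100) = 0.02866
ε/(3.7D) = 6.07×10^-5; √(3.17ν²L/(gD³h_f)) = 3.32×10^-5
Q = -0.965·0.02866·ln(9.391×10^-5) = 0.2565 m³/s
Check: V = 1.15 m/s, Re = 6.12×10^5, f = 0.01550, h_f = 4.07 m ≈ 4.05 m ✓

Q ≈ 0.256 m³/s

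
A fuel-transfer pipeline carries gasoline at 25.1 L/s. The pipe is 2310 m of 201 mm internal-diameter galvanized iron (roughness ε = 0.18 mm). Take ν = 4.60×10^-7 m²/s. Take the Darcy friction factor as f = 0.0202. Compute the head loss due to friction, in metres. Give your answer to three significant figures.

V = 4Q/(πD²) = 4·0.0251/(π·0.201²) = 0.7910 m/s
h_f = f(L/D)V²/(2g) = 0.02020·(2310/0.201)·0.7910²/(2·9.81) = 7.404 m

h_f ≈ 7.40 m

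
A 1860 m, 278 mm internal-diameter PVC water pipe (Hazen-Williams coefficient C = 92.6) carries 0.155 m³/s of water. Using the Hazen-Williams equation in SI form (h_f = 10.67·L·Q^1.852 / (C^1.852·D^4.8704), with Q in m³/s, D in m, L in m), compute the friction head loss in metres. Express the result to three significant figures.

h_f = 10.67·1860·0.155^1.852 / (92.6^1.852·0.278^4.8704) = 73.07 m

h_f ≈ 73.1 m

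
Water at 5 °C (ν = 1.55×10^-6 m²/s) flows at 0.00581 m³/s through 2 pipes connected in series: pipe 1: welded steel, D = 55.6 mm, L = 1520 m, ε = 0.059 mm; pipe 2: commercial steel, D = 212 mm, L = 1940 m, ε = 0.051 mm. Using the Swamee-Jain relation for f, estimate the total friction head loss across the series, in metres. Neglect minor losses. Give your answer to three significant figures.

Pipe 1: V = 2.393 m/s, Re = 8.58×10^4, ε/D = 0.00106, f = 0.02288, h_1 = f(L/D)V²/2g = 182.6 m
Pipe 2: V = 0.1646 m/s, Re = 2.25×10^4, ε/D = 2.41×10^-4, f = 0.02569, h_2 = f(L/D)V²/2g = 0.3246 m
Series → Q common, losses add: H = Σh = 182.9 m

H ≈ 183 m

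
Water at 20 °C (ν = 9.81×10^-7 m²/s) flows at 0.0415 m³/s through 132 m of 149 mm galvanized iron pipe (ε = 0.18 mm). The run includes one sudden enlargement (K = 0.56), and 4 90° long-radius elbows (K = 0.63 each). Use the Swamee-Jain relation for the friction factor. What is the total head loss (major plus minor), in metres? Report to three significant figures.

H_L ≈ 6.37 m

V = 4Q/(πD²) = 2.380 m/s; V²/2g = 0.2887 m
Re = 3.61×10^5, ε/D = 0.00121 → f = 0.02142 (Swamee-Jain)
Major: h_f = f(L/D)·V²/2g = 0.02142·885.9·0.2887 = 5.479 m
Minor: ΣK = 3.08; h_m = ΣK·V²/2g = 0.8892 m
Total H_L = 5.479 + 0.8892 = 6.369 m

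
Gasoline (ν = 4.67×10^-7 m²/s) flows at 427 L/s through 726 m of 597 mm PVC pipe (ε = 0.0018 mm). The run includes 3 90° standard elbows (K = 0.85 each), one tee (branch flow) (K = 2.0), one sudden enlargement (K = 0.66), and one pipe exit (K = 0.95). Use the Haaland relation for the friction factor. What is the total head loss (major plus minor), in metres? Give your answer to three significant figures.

H_L ≈ 2.24 m

V = 4Q/(πD²) = 1.525 m/s; V²/2g = 0.1186 m
Re = 1.95×10^6, ε/D = 3.02×10^-6 → f = 0.01047 (Haaland)
Major: h_f = f(L/D)·V²/2g = 0.01047·1216·0.1186 = 1.510 m
Minor: ΣK = 6.16; h_m = ΣK·V²/2g = 0.7306 m
Total H_L = 1.510 + 0.7306 = 2.240 m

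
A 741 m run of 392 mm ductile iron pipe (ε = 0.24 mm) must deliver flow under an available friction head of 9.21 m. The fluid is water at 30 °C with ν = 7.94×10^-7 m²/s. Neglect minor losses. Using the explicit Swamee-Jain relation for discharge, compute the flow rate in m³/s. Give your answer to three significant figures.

Q ≈ 0.279 m³/s

Swamee-Jain (Type II): Q = -0.965·√(gD⁵h_f/L)·ln[ε/(3.7D) + √(3.17ν²L/(gD³h_f))]
√(gD⁵h_f/L) = √(9.81·0.392⁵·9.21/741) = 0.03359
ε/(3.7D) = 1.65×10^-4; √(3.17ν²L/(gD³h_f)) = 1.65×10^-5
Q = -0.965·0.03359·ln(1.820×10^-4) = 0.2792 m³/s
Check: V = 2.31 m/s, Re = 1.14×10^6, f = 0.01796, h_f = 9.26 m ≈ 9.21 m ✓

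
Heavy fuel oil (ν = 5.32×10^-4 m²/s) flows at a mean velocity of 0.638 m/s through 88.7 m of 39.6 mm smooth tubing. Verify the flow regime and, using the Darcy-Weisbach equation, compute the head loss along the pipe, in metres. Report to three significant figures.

h_f ≈ 62.6 m

Re = VD/ν = 0.638·0.03960/5.32×10^-4 = 47.5 → laminar (Re < 2300)
f = 64/Re = 1.348
h_f = f(L/D)V²/(2g) = 1.348·(88.7/0.03960)·0.638²/(2·9.81) = 62.62 m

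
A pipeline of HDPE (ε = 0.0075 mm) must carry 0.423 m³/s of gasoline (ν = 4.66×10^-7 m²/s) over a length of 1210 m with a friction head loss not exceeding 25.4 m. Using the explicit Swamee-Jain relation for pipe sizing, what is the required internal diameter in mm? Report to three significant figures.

D ≈ 375 mm

Swamee-Jain (Type III): D = 0.66·[ε^1.25·(LQ²/(gh_f))^4.75 + ν·Q^9.4·(L/(gh_f))^5.2]^0.04
LQ²/(gh_f) = 0.8689; L/(gh_f) = 4.856
Term 1 = ε^1.25·(…)^4.75 = 2.01×10^-7; Term 2 = ν·Q^9.4·(…)^5.2 = 5.30×10^-7
D = 0.66·(2.01×10^-7 + 5.30×10^-7)^0.04 = 0.3751 m = 375 mm
Check: V = 3.83 m/s, Re = 3.08×10^6, f = 0.01057, h_f = 25.5 m ≈ 25.4 m ✓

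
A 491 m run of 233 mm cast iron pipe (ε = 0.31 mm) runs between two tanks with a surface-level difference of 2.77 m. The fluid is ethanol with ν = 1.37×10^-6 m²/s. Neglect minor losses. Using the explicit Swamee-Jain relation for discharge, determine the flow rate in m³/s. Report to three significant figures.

Q ≈ 0.0458 m³/s

Swamee-Jain (Type II): Q = -0.965·√(gD⁵h_f/L)·ln[ε/(3.7D) + √(3.17ν²L/(gD³h_f))]
√(gD⁵h_f/L) = √(9.81·0.233⁵·2.77/491) = 0.006165
ε/(3.7D) = 3.60×10^-4; √(3.17ν²L/(gD³h_f)) = 9.22×10^-5
Q = -0.965·0.006165·ln(4.518×10^-4) = 0.04582 m³/s
Check: V = 1.07 m/s, Re = 1.83×10^5, f = 0.02251, h_f = 2.79 m ≈ 2.77 m ✓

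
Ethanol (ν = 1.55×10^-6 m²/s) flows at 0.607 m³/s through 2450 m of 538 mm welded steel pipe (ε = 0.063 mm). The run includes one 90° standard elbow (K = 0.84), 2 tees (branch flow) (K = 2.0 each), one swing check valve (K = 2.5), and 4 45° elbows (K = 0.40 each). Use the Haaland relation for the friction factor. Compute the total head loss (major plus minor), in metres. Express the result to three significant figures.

V = 4Q/(πD²) = 2.670 m/s; V²/2g = 0.3634 m
Re = 9.27×10^5, ε/D = 1.17×10^-4 → f = 0.01365 (Haaland)
Major: h_f = f(L/D)·V²/2g = 0.01365·4554·0.3634 = 22.59 m
Minor: ΣK = 8.94; h_m = ΣK·V²/2g = 3.249 m
Total H_L = 22.59 + 3.249 = 25.84 m

H_L ≈ 25.8 m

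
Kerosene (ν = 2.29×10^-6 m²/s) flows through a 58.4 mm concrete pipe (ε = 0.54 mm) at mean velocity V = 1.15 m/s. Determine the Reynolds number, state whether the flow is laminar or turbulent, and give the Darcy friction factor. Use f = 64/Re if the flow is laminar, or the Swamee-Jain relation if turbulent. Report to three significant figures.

Re = VD/ν = 1.150·0.0584/2.29×10^-6 = 2.93×10^4
Re > 4000 → turbulent; ε/D = 0.00925
Swamee-Jain: f = 0.03949

Re ≈ 2.93×10^4; turbulent; f ≈ 0.0395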